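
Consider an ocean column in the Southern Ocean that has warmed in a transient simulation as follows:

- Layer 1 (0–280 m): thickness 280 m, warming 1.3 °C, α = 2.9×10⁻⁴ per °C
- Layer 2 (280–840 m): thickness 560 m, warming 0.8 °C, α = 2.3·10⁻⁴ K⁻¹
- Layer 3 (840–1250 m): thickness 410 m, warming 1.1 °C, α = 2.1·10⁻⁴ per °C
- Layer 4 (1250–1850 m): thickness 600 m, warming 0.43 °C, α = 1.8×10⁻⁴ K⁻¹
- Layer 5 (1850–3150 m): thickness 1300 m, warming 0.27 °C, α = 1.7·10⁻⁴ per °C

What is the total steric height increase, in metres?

1.3 × 280 × 2.9×10⁻⁴ = 0.10556 m
2.3×10⁻⁴ × 0.8 × 560 = 0.10304 m
840–1250 m: 1.1 × 2.1×10⁻⁴ × 410 = 0.09471 m
Layer 4: 0.43 × 1.8×10⁻⁴ × 600 = 0.04644 m
1850–3150 m: 1300 × 0.27 × 1.7×10⁻⁴ = 0.05967 m
Δh = 0.10556 + 0.10304 + 0.09471 + 0.04644 + 0.05967 = 0.40942 m ≈ 0.41 m

Δh ≈ 0.41 m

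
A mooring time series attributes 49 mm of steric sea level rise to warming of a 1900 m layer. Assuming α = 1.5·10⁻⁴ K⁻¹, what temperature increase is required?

ΔT ≈ 0.17 K

ΔT = Δh/(αH) = 0.049 / (1.5×10⁻⁴ × 1900) ≈ 0.1719 K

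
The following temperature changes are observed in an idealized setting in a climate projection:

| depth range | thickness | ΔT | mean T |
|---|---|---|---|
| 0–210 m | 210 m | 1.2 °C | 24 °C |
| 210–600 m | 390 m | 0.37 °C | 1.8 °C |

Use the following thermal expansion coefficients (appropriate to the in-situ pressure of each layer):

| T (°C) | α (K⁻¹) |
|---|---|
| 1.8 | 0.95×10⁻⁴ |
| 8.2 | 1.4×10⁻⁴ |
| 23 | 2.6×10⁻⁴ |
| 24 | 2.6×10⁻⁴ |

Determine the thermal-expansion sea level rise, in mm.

Layer 1 at 24 °C → α = 2.6×10⁻⁴ K⁻¹
Layer 2 at 1.8 °C → α = 0.95×10⁻⁴ K⁻¹
2.6×10⁻⁴ × 1.2 × 210 = 0.06552 m
Layer 2: 390 × 0.95×10⁻⁴ × 0.37 = 0.0137085 m
Δh = 0.06552 + 0.0137085 = 0.0792285 m

about 79.2 mm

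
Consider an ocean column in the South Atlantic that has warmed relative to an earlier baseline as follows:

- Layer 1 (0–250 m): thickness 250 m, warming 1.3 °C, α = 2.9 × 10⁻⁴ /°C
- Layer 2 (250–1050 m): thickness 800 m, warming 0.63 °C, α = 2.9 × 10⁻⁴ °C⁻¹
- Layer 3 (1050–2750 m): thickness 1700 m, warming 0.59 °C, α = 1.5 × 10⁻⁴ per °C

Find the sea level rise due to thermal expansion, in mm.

Δh ≈ 391 mm

Layer 1: 2.9×10⁻⁴ × 250 × 1.3 = 0.09425 m
Layer 2: 800 × 2.9×10⁻⁴ × 0.63 = 0.14616 m
0.59 × 1700 × 1.5×10⁻⁴ = 0.15045 m
Δh = 0.09425 + 0.14616 + 0.15045 = 0.39086 m ≈ 391 mm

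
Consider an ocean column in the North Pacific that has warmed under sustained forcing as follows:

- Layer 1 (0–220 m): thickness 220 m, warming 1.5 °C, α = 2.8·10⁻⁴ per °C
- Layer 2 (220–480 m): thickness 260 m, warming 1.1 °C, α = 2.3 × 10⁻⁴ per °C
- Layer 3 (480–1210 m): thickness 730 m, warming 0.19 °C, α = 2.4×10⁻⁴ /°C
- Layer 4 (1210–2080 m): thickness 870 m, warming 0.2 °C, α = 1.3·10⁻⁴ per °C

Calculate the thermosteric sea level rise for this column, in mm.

0–220 m: 220 × 1.5 × 2.8×10⁻⁴ = 0.09240 m
260 × 1.1 × 2.3×10⁻⁴ = 0.06578 m
730 × 2.4×10⁻⁴ × 0.19 = 0.033288 m
1210–2080 m: 870 × 1.3×10⁻⁴ × 0.2 = 0.02262 m
Δh = 0.09240 + 0.06578 + 0.033288 + 0.02262 = 0.214088 m

about 214 mm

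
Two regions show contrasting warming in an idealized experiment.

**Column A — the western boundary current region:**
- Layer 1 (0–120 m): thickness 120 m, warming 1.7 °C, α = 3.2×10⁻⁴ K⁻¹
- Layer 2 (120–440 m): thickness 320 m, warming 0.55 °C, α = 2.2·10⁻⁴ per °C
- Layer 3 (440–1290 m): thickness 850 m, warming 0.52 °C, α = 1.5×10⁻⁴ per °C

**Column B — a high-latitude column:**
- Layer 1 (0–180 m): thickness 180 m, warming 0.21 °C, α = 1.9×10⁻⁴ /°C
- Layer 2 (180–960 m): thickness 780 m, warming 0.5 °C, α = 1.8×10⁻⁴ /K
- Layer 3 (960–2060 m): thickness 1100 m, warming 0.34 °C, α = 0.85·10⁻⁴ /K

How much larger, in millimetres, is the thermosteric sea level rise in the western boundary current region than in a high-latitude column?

A Layer 1: 3.2×10⁻⁴ × 120 × 1.7 = 0.06528 m
A 120–440 m: 0.55 × 2.2×10⁻⁴ × 320 = 0.03872 m
A 1.5×10⁻⁴ × 0.52 × 850 = 0.06630 m
A total: 0.17030 m
B Layer 1: 1.9×10⁻⁴ × 0.21 × 180 = 0.007182 m
B 780 × 0.5 × 1.8×10⁻⁴ = 0.07020 m
B Layer 3: 0.34 × 0.85×10⁻⁴ × 1100 = 0.03179 m
B total: 0.109172 m
Difference: 0.17030 − 0.109172 = 0.061128 m

61.1 mm larger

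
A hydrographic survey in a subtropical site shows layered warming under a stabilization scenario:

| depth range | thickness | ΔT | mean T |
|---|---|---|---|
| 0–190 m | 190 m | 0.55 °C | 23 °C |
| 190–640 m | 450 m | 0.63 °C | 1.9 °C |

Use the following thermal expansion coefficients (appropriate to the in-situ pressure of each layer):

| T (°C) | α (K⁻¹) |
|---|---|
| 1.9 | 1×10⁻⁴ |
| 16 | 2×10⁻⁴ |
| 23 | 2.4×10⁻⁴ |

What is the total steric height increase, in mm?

53 mm

Layer 1 at 23 °C → α = 2.4×10⁻⁴ K⁻¹
Layer 2 at 1.9 °C → α = 1×10⁻⁴ K⁻¹
0–190 m: 190 × 0.55 × 2.4×10⁻⁴ = 0.02508 m
Layer 2: 450 × 1×10⁻⁴ × 0.63 = 0.02835 m
Δh = 0.02508 + 0.02835 = 0.05343 m ≈ 53 mm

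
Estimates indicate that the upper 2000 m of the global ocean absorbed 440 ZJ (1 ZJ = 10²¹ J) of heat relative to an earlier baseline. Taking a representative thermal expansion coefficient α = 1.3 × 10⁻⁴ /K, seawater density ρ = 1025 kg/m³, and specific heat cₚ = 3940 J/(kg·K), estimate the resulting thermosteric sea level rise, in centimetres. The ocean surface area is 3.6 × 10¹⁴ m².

Δh = 3.93 cm

Per unit area: Q = 440×10²¹ / (3.6×10¹⁴) ≈ 1.222×10⁹ J/m²
Δh = αQ/(ρcₚ) = 1.3×10⁻⁴ × 1.222×10⁹ / (1025 × 3940) ≈ 0.039336 m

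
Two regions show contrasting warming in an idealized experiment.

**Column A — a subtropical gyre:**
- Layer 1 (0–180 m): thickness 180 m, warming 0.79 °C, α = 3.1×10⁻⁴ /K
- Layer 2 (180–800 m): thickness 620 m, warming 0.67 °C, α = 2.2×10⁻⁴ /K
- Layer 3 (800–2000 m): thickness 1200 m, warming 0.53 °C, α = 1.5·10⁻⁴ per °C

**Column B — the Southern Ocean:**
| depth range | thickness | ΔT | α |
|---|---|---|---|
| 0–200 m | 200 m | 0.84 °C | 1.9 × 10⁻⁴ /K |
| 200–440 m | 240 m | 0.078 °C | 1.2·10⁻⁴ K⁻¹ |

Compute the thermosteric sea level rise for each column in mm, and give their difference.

A 0.79 × 3.1×10⁻⁴ × 180 = 0.044082 m
A Layer 2: 0.67 × 2.2×10⁻⁴ × 620 = 0.091388 m
A 800–2000 m: 1.5×10⁻⁴ × 0.53 × 1200 = 0.09540 m
A total: 0.23087 m
B 0.84 × 1.9×10⁻⁴ × 200 = 0.03192 m
B Layer 2: 0.078 × 240 × 1.2×10⁻⁴ = 0.0022464 m
B total: 0.0341664 m
Difference: 0.23087 − 0.0341664 = 0.1967036 m

Δh_A ≈ 231 mm, Δh_B ≈ 34.2 mm; difference ≈ 197 mm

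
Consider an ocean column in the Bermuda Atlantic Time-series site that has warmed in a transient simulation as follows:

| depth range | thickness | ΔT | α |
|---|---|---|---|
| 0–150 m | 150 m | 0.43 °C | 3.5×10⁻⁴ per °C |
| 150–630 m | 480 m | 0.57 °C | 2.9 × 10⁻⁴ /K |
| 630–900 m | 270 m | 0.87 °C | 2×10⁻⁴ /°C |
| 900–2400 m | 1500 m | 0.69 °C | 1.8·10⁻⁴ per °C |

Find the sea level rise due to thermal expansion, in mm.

335 mm

150 × 0.43 × 3.5×10⁻⁴ = 0.022575 m
Layer 2: 0.57 × 2.9×10⁻⁴ × 480 = 0.079344 m
Layer 3: 270 × 0.87 × 2×10⁻⁴ = 0.04698 m
0.69 × 1500 × 1.8×10⁻⁴ = 0.18630 m
Δh = 0.022575 + 0.079344 + 0.04698 + 0.18630 = 0.335199 m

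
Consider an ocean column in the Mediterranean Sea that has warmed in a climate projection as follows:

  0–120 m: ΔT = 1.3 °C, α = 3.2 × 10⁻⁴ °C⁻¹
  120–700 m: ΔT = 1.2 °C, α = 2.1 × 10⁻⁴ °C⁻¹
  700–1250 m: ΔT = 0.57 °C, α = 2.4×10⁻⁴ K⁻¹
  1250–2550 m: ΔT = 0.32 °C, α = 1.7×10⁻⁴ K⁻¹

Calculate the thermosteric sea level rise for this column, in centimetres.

34 cm

0–120 m: 120 × 1.3 × 3.2×10⁻⁴ = 0.04992 m
2.1×10⁻⁴ × 1.2 × 580 = 0.14616 m
Layer 3: 0.57 × 550 × 2.4×10⁻⁴ = 0.07524 m
0.32 × 1.7×10⁻⁴ × 1300 = 0.07072 m
Δh = 0.04992 + 0.14616 + 0.07524 + 0.07072 = 0.34204 m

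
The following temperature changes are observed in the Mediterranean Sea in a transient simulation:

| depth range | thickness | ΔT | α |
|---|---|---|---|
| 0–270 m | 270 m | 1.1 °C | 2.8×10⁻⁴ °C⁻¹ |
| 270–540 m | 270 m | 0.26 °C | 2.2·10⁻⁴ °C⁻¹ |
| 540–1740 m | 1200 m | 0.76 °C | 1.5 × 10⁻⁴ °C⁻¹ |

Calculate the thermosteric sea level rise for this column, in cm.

23.5 cm

270 × 2.8×10⁻⁴ × 1.1 = 0.08316 m
Layer 2: 0.26 × 2.2×10⁻⁴ × 270 = 0.015444 m
540–1740 m: 1200 × 1.5×10⁻⁴ × 0.76 = 0.13680 m
Δh = 0.08316 + 0.015444 + 0.13680 = 0.235404 m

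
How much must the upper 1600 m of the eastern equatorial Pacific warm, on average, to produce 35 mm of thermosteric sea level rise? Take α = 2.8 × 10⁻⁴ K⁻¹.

about 0.078 °C

ΔT = Δh/(αH) = 0.035 / (2.8×10⁻⁴ × 1600) ≈ 0.07813 °C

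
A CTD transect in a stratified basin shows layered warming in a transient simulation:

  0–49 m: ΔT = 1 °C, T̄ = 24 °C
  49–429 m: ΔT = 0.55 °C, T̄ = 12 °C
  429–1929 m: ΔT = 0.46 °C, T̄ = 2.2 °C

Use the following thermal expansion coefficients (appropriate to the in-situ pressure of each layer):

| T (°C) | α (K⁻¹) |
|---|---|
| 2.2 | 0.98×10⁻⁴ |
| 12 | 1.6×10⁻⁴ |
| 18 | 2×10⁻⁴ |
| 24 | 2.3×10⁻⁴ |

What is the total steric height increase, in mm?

112 mm

Layer 1 at 24 °C → α = 2.3×10⁻⁴ K⁻¹
Layer 2 at 12 °C → α = 1.6×10⁻⁴ K⁻¹
Layer 3 at 2.2 °C → α = 0.98×10⁻⁴ K⁻¹
0–49 m: 1 × 49 × 2.3×10⁻⁴ = 0.01127 m
380 × 0.55 × 1.6×10⁻⁴ = 0.03344 m
429–1929 m: 0.46 × 0.98×10⁻⁴ × 1500 = 0.06762 m
Δh = 0.01127 + 0.03344 + 0.06762 = 0.11233 m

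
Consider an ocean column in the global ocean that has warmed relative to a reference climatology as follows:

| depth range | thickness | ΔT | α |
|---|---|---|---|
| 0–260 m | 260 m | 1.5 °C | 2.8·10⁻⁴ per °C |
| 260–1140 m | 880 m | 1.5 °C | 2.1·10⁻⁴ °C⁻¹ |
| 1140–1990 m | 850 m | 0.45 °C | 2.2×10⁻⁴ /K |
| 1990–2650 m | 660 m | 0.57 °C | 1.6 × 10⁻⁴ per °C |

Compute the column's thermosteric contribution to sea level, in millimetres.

about 530 mm

Layer 1: 1.5 × 2.8×10⁻⁴ × 260 = 0.10920 m
260–1140 m: 2.1×10⁻⁴ × 880 × 1.5 = 0.27720 m
Layer 3: 850 × 0.45 × 2.2×10⁻⁴ = 0.08415 m
Layer 4: 1.6×10⁻⁴ × 660 × 0.57 = 0.060192 m
Δh = 0.10920 + 0.27720 + 0.08415 + 0.060192 = 0.530742 m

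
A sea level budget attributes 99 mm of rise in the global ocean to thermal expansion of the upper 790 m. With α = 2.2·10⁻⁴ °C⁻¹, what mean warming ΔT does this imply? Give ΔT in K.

0.57 K

ΔT = Δh/(αH) = 0.099 / (2.2×10⁻⁴ × 790) ≈ 0.5696 K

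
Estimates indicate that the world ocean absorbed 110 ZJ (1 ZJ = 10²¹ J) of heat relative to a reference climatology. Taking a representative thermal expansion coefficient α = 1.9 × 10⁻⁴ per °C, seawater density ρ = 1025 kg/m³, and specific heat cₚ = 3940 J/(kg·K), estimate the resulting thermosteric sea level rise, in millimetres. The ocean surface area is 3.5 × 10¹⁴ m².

Per unit area: Q = 110×10²¹ / (3.5×10¹⁴) ≈ 3.143×10⁸ J/m²
Δh = αQ/(ρcₚ) = 1.9×10⁻⁴ × 3.143×10⁸ / (1025 × 3940) ≈ 0.014787 m

15 mm of thermosteric rise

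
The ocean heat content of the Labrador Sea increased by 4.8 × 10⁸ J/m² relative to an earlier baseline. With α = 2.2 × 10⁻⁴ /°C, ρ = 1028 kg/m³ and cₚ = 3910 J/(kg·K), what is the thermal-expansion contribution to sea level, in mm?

Δh ≈ 26.3 mm

Δh = αQ/(ρcₚ) = 2.2×10⁻⁴ × 4.8×10⁸ / (1028 × 3910) ≈ 0.026272 m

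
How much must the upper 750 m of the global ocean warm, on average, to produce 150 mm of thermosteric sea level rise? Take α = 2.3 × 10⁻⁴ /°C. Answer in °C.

ΔT = Δh/(αH) = 0.15 / (2.3×10⁻⁴ × 750) ≈ 0.8696 °C

about 0.870 °C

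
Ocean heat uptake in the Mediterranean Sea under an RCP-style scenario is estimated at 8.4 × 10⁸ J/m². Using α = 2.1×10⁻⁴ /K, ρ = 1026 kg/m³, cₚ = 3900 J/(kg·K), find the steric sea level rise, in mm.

44 mm

Δh = αQ/(ρcₚ) = 2.1×10⁻⁴ × 8.4×10⁸ / (1026 × 3900) ≈ 0.044085 m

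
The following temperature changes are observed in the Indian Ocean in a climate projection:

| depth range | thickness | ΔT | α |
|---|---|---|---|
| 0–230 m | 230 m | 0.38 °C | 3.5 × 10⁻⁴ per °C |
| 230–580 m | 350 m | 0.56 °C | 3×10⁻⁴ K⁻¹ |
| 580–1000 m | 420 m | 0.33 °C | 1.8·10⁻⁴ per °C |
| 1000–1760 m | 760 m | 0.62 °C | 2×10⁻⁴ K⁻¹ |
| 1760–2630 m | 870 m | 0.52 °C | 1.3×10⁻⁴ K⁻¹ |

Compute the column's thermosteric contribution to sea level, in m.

0–230 m: 230 × 3.5×10⁻⁴ × 0.38 = 0.03059 m
230–580 m: 0.56 × 350 × 3×10⁻⁴ = 0.05880 m
420 × 0.33 × 1.8×10⁻⁴ = 0.024948 m
760 × 2×10⁻⁴ × 0.62 = 0.09424 m
870 × 0.52 × 1.3×10⁻⁴ = 0.058812 m
Δh = 0.03059 + 0.05880 + 0.024948 + 0.09424 + 0.058812 = 0.26739 m

0.267 m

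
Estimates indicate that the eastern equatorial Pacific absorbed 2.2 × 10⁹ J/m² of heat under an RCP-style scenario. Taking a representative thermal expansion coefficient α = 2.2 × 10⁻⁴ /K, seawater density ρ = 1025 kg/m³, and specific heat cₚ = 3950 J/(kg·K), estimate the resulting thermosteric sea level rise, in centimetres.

Δh ≈ 12 cm

Δh = αQ/(ρcₚ) = 2.2×10⁻⁴ × 2.2×10⁹ / (1025 × 3950) ≈ 0.11954 m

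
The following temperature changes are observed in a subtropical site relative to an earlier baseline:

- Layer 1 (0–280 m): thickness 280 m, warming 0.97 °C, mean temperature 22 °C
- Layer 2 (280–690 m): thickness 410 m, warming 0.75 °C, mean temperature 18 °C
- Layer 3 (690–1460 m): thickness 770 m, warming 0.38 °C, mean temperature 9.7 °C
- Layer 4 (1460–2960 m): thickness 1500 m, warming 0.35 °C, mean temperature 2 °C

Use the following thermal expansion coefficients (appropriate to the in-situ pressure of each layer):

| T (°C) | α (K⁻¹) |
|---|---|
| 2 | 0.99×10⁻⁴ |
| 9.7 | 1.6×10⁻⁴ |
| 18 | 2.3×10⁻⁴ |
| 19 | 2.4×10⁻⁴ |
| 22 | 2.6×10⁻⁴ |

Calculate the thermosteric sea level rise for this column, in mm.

Layer 1 at 22 °C → α = 2.6×10⁻⁴ K⁻¹
Layer 2 at 18 °C → α = 2.3×10⁻⁴ K⁻¹
Layer 3 at 9.7 °C → α = 1.6×10⁻⁴ K⁻¹
Layer 4 at 2 °C → α = 0.99×10⁻⁴ K⁻¹
280 × 0.97 × 2.6×10⁻⁴ = 0.070616 m
0.75 × 410 × 2.3×10⁻⁴ = 0.070725 m
690–1460 m: 1.6×10⁻⁴ × 0.38 × 770 = 0.046816 m
1460–2960 m: 0.35 × 0.99×10⁻⁴ × 1500 = 0.051975 m
Δh = 0.070616 + 0.070725 + 0.046816 + 0.051975 = 0.240132 m

about 240 mm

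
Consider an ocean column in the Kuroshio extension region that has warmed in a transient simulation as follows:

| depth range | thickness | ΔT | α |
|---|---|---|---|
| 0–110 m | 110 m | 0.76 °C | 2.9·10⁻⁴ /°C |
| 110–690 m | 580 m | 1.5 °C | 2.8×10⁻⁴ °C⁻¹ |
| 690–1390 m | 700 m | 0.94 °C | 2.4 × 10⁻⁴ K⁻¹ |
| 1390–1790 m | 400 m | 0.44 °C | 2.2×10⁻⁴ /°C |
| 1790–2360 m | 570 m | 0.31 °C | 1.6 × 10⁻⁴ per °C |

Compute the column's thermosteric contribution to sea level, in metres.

0–110 m: 2.9×10⁻⁴ × 110 × 0.76 = 0.024244 m
Layer 2: 1.5 × 580 × 2.8×10⁻⁴ = 0.24360 m
Layer 3: 700 × 2.4×10⁻⁴ × 0.94 = 0.15792 m
2.2×10⁻⁴ × 0.44 × 400 = 0.03872 m
0.31 × 1.6×10⁻⁴ × 570 = 0.028272 m
Δh = 0.024244 + 0.24360 + 0.15792 + 0.03872 + 0.028272 = 0.492756 m

0.493 m of thermosteric rise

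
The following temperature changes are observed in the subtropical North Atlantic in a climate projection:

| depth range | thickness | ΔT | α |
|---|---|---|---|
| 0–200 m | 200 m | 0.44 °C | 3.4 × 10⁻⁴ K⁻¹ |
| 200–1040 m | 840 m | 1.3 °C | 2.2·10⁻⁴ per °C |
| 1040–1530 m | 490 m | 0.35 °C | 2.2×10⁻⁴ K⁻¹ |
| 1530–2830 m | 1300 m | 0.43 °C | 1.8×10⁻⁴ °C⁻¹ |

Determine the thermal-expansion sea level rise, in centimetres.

about 40.9 cm

Layer 1: 3.4×10⁻⁴ × 200 × 0.44 = 0.02992 m
Layer 2: 2.2×10⁻⁴ × 840 × 1.3 = 0.24024 m
490 × 0.35 × 2.2×10⁻⁴ = 0.03773 m
1530–2830 m: 1.8×10⁻⁴ × 0.43 × 1300 = 0.10062 m
Δh = 0.02992 + 0.24024 + 0.03773 + 0.10062 = 0.40851 m ≈ 40.9 cm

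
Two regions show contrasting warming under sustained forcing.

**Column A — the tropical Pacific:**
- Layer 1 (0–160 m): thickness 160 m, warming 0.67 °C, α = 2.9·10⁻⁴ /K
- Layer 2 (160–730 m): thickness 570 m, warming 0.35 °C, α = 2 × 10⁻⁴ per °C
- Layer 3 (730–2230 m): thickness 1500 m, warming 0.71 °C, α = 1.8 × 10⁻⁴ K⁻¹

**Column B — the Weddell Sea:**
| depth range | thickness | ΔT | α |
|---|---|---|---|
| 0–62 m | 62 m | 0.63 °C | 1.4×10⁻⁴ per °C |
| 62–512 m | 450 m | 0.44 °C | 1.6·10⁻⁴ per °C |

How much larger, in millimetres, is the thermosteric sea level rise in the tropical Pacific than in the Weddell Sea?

A 0–160 m: 2.9×10⁻⁴ × 0.67 × 160 = 0.031088 m
A 2×10⁻⁴ × 570 × 0.35 = 0.03990 m
A 1.8×10⁻⁴ × 0.71 × 1500 = 0.19170 m
A total: 0.262688 m
B Layer 1: 1.4×10⁻⁴ × 0.63 × 62 = 0.0054684 m
B Layer 2: 450 × 1.6×10⁻⁴ × 0.44 = 0.03168 m
B total: 0.0371484 m
Difference: 0.262688 − 0.0371484 = 0.2255396 m

226 mm larger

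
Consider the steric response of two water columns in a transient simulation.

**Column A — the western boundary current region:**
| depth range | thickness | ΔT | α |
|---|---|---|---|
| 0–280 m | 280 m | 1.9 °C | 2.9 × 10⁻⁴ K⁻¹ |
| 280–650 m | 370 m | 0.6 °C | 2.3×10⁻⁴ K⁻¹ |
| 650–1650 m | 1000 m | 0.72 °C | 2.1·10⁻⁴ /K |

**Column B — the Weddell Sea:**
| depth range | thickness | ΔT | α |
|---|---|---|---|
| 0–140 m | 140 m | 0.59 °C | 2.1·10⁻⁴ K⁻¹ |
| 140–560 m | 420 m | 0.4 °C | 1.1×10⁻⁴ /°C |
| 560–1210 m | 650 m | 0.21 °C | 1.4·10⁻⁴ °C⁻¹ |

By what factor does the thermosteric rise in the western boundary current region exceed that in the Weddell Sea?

A 0–280 m: 280 × 2.9×10⁻⁴ × 1.9 = 0.15428 m
A 280–650 m: 2.3×10⁻⁴ × 370 × 0.6 = 0.05106 m
A Layer 3: 1000 × 2.1×10⁻⁴ × 0.72 = 0.15120 m
A total: 0.35654 m
B Layer 1: 0.59 × 2.1×10⁻⁴ × 140 = 0.017346 m
B 420 × 0.4 × 1.1×10⁻⁴ = 0.01848 m
B 0.21 × 1.4×10⁻⁴ × 650 = 0.01911 m
B total: 0.054936 m
Ratio: 0.35654 / 0.054936 ≈ 6.490

6.49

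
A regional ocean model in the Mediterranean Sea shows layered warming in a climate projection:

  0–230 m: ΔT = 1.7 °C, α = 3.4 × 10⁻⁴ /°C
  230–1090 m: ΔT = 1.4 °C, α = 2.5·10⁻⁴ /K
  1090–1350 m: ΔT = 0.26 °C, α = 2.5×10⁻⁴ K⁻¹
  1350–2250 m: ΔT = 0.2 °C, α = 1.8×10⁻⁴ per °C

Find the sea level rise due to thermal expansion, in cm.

0–230 m: 230 × 3.4×10⁻⁴ × 1.7 = 0.13294 m
2.5×10⁻⁴ × 860 × 1.4 = 0.30100 m
Layer 3: 2.5×10⁻⁴ × 260 × 0.26 = 0.01690 m
Layer 4: 900 × 0.2 × 1.8×10⁻⁴ = 0.03240 m
Δh = 0.13294 + 0.30100 + 0.01690 + 0.03240 = 0.48324 m ≈ 48.3 cm

48.3 cm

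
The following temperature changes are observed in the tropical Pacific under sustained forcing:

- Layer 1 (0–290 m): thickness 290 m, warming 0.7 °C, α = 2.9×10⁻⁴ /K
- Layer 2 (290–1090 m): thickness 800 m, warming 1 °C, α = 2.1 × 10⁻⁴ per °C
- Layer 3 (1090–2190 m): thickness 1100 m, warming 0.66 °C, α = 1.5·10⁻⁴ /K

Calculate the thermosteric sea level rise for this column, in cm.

Δh = 34 cm

Layer 1: 0.7 × 2.9×10⁻⁴ × 290 = 0.05887 m
1 × 2.1×10⁻⁴ × 800 = 0.16800 m
Layer 3: 0.66 × 1.5×10⁻⁴ × 1100 = 0.10890 m
Δh = 0.05887 + 0.16800 + 0.10890 = 0.33577 m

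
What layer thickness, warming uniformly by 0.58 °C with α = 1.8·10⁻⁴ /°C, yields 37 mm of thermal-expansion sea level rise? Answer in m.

about 354 m

H = Δh/(αΔT) = 0.037 / (1.8×10⁻⁴ × 0.58) ≈ 354.4 m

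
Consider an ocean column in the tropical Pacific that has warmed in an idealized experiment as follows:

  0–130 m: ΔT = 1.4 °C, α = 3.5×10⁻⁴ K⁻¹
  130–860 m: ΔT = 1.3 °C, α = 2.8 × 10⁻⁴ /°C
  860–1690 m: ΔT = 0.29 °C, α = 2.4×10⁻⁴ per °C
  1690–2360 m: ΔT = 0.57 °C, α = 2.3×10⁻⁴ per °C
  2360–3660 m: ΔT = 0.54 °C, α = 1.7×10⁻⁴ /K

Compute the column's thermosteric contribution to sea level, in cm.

130 × 1.4 × 3.5×10⁻⁴ = 0.06370 m
Layer 2: 2.8×10⁻⁴ × 730 × 1.3 = 0.26572 m
860–1690 m: 830 × 2.4×10⁻⁴ × 0.29 = 0.057768 m
Layer 4: 2.3×10⁻⁴ × 0.57 × 670 = 0.087837 m
Layer 5: 1.7×10⁻⁴ × 0.54 × 1300 = 0.11934 m
Δh = 0.06370 + 0.26572 + 0.057768 + 0.087837 + 0.11934 = 0.594365 m

59 cm of thermosteric rise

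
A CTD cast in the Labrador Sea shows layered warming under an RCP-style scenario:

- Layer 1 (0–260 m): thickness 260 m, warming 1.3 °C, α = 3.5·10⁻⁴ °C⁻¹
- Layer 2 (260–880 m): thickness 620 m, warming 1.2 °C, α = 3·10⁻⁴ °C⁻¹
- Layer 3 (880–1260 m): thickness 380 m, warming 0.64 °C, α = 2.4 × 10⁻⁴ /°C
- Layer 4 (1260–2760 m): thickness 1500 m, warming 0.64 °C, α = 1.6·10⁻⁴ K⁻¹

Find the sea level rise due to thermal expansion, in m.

260 × 1.3 × 3.5×10⁻⁴ = 0.11830 m
260–880 m: 3×10⁻⁴ × 1.2 × 620 = 0.22320 m
0.64 × 2.4×10⁻⁴ × 380 = 0.058368 m
1.6×10⁻⁴ × 0.64 × 1500 = 0.15360 m
Δh = 0.11830 + 0.22320 + 0.058368 + 0.15360 = 0.553468 m ≈ 0.553 m

Δh = 0.553 m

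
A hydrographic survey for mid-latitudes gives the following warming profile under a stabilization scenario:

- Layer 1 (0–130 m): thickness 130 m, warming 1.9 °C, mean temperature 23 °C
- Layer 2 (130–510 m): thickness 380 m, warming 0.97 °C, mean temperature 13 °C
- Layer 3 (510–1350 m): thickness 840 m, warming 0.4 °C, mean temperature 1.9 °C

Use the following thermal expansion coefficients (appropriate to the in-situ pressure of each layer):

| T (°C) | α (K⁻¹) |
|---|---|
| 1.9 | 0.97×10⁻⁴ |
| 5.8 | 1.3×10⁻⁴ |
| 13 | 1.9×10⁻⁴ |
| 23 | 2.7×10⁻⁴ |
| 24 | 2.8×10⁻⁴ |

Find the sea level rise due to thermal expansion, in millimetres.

about 169 mm

Layer 1 at 23 °C → α = 2.7×10⁻⁴ K⁻¹
Layer 2 at 13 °C → α = 1.9×10⁻⁴ K⁻¹
Layer 3 at 1.9 °C → α = 0.97×10⁻⁴ K⁻¹
0–130 m: 2.7×10⁻⁴ × 1.9 × 130 = 0.06669 m
1.9×10⁻⁴ × 380 × 0.97 = 0.070034 m
Layer 3: 0.97×10⁻⁴ × 840 × 0.4 = 0.032592 m
Δh = 0.06669 + 0.070034 + 0.032592 = 0.169316 m ≈ 169 mm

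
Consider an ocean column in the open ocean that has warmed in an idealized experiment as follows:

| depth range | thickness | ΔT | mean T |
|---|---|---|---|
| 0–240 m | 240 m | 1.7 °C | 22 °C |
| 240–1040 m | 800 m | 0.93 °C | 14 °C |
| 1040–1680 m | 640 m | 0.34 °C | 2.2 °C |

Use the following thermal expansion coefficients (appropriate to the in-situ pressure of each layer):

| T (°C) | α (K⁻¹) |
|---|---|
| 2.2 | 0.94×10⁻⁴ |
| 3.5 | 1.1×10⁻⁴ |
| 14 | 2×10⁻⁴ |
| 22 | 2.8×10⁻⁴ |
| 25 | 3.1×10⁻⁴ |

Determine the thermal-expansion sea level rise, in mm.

Layer 1 at 22 °C → α = 2.8×10⁻⁴ K⁻¹
Layer 2 at 14 °C → α = 2×10⁻⁴ K⁻¹
Layer 3 at 2.2 °C → α = 0.94×10⁻⁴ K⁻¹
Layer 1: 1.7 × 240 × 2.8×10⁻⁴ = 0.11424 m
240–1040 m: 2×10⁻⁴ × 800 × 0.93 = 0.14880 m
Layer 3: 640 × 0.94×10⁻⁴ × 0.34 = 0.0204544 m
Δh = 0.11424 + 0.14880 + 0.0204544 = 0.2834944 m ≈ 283 mm

283 mm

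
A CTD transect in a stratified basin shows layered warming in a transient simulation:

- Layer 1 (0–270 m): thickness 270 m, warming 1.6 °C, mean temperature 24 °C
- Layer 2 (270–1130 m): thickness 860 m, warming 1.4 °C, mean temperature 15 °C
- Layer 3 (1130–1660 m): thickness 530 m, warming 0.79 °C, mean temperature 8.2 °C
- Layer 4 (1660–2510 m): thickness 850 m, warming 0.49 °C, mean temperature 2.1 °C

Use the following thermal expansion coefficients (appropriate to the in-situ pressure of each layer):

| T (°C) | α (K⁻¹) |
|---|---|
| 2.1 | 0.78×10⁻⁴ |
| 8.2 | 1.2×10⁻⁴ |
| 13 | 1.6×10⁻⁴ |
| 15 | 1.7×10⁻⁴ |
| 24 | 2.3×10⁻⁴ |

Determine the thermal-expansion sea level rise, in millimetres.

Δh ≈ 387 mm

Layer 1 at 24 °C → α = 2.3×10⁻⁴ K⁻¹
Layer 2 at 15 °C → α = 1.7×10⁻⁴ K⁻¹
Layer 3 at 8.2 °C → α = 1.2×10⁻⁴ K⁻¹
Layer 4 at 2.1 °C → α = 0.78×10⁻⁴ K⁻¹
0–270 m: 1.6 × 2.3×10⁻⁴ × 270 = 0.09936 m
270–1130 m: 860 × 1.4 × 1.7×10⁻⁴ = 0.20468 m
Layer 3: 0.79 × 1.2×10⁻⁴ × 530 = 0.050244 m
Layer 4: 850 × 0.49 × 0.78×10⁻⁴ = 0.032487 m
Δh = 0.09936 + 0.20468 + 0.050244 + 0.032487 = 0.386771 m ≈ 387 mm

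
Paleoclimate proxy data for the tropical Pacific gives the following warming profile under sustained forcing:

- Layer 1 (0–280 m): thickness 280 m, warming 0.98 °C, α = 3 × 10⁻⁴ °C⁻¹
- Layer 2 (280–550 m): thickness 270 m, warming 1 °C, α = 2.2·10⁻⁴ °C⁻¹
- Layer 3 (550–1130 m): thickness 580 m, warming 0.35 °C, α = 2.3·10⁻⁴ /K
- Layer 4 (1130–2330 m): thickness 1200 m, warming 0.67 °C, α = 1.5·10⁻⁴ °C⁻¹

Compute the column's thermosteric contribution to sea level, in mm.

309 mm

280 × 3×10⁻⁴ × 0.98 = 0.08232 m
280–550 m: 1 × 2.2×10⁻⁴ × 270 = 0.05940 m
Layer 3: 2.3×10⁻⁴ × 580 × 0.35 = 0.04669 m
0.67 × 1200 × 1.5×10⁻⁴ = 0.12060 m
Δh = 0.08232 + 0.05940 + 0.04669 + 0.12060 = 0.30901 m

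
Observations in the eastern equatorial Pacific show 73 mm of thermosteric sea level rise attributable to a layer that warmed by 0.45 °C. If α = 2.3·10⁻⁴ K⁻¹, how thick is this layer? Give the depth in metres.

H ≈ 710 m

H = Δh/(αΔT) = 0.073 / (2.3×10⁻⁴ × 0.45) ≈ 705.3 m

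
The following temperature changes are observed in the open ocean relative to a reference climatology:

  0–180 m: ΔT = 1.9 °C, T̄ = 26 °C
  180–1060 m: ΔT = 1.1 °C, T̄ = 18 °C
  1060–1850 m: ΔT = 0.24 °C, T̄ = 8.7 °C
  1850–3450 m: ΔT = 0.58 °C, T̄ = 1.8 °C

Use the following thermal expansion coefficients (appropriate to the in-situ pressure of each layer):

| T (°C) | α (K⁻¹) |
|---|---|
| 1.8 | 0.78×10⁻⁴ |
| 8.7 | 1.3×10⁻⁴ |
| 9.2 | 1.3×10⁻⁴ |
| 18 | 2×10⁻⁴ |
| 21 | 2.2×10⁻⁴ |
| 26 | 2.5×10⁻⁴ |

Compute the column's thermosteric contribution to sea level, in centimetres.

37.6 cm of thermosteric rise

Layer 1 at 26 °C → α = 2.5×10⁻⁴ K⁻¹
Layer 2 at 18 °C → α = 2×10⁻⁴ K⁻¹
Layer 3 at 8.7 °C → α = 1.3×10⁻⁴ K⁻¹
Layer 4 at 1.8 °C → α = 0.78×10⁻⁴ K⁻¹
0–180 m: 180 × 2.5×10⁻⁴ × 1.9 = 0.08550 m
180–1060 m: 2×10⁻⁴ × 1.1 × 880 = 0.19360 m
Layer 3: 1.3×10⁻⁴ × 790 × 0.24 = 0.024648 m
Layer 4: 1600 × 0.78×10⁻⁴ × 0.58 = 0.072384 m
Δh = 0.08550 + 0.19360 + 0.024648 + 0.072384 = 0.376132 m ≈ 37.6 cm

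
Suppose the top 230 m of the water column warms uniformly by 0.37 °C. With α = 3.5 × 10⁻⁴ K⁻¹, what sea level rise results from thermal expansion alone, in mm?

Δh = αΔT·H = 3.5×10⁻⁴ × 0.37 × 230 = 0.029785 m

Δh = 29.8 mm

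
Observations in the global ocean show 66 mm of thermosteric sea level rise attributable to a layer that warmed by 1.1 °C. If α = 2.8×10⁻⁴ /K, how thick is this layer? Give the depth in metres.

H ≈ 214 m

H = Δh/(αΔT) = 0.066 / (2.8×10⁻⁴ × 1.1) ≈ 214.3 m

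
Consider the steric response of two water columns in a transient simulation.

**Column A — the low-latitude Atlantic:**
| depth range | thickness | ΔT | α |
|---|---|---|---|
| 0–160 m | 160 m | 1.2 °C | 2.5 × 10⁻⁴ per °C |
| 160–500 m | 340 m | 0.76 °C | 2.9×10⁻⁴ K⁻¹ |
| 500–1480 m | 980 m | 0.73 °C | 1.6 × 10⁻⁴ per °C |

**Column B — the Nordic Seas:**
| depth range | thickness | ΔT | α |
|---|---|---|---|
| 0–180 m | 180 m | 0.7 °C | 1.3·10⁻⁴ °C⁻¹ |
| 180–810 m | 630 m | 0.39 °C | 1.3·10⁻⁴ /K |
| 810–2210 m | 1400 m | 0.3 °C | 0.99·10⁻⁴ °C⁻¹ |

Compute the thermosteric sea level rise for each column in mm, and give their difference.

A 2.5×10⁻⁴ × 160 × 1.2 = 0.04800 m
A 160–500 m: 0.76 × 340 × 2.9×10⁻⁴ = 0.074936 m
A Layer 3: 980 × 0.73 × 1.6×10⁻⁴ = 0.114464 m
A total: 0.23740 m
B 0–180 m: 1.3×10⁻⁴ × 0.7 × 180 = 0.01638 m
B 0.39 × 630 × 1.3×10⁻⁴ = 0.031941 m
B Layer 3: 1400 × 0.3 × 0.99×10⁻⁴ = 0.04158 m
B total: 0.089901 m
Difference: 0.23740 − 0.089901 = 0.147499 m

Δh_A ≈ 240 mm, Δh_B ≈ 90 mm; difference ≈ 150 mm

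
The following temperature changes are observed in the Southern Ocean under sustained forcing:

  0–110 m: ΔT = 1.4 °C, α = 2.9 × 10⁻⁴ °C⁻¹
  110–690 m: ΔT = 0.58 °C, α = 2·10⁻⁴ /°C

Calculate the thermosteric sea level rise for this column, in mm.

2.9×10⁻⁴ × 110 × 1.4 = 0.04466 m
110–690 m: 0.58 × 580 × 2×10⁻⁴ = 0.06728 m
Δh = 0.04466 + 0.06728 = 0.11194 m

about 112 mm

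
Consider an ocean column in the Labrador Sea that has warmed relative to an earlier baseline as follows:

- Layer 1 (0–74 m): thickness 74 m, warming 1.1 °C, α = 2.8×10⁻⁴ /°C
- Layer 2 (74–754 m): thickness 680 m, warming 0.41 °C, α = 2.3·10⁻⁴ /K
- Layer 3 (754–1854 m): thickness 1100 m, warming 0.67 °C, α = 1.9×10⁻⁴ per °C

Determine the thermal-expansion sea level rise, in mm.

74 × 1.1 × 2.8×10⁻⁴ = 0.022792 m
74–754 m: 2.3×10⁻⁴ × 0.41 × 680 = 0.064124 m
0.67 × 1.9×10⁻⁴ × 1100 = 0.14003 m
Δh = 0.022792 + 0.064124 + 0.14003 = 0.226946 m ≈ 230 mm

230 mm of thermosteric rise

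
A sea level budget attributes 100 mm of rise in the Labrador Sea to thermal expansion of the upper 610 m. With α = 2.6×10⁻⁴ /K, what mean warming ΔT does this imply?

ΔT = Δh/(αH) = 0.1 / (2.6×10⁻⁴ × 610) ≈ 0.6305 °C

0.631 °C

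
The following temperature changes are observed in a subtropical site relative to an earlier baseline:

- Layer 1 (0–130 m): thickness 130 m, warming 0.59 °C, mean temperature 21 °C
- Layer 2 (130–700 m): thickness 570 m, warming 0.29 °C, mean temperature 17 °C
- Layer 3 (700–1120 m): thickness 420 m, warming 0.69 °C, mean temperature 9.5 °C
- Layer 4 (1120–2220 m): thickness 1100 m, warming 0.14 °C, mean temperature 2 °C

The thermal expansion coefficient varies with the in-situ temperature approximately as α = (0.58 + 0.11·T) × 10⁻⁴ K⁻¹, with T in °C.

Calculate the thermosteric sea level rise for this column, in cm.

about 12.2 cm

Layer 1: α = (0.58 + 0.11×21)×10⁻⁴ = 2.89×10⁻⁴ K⁻¹
Layer 2: α = (0.58 + 0.11×17)×10⁻⁴ = 2.45×10⁻⁴ K⁻¹
Layer 3: α = (0.58 + 0.11×9.5)×10⁻⁴ = 1.625×10⁻⁴ K⁻¹
Layer 4: α = (0.58 + 0.11×2)×10⁻⁴ = 0.8×10⁻⁴ K⁻¹
0–130 m: 0.59 × 130 × 2.89×10⁻⁴ = 0.0221663 m
Layer 2: 570 × 0.29 × 2.45×10⁻⁴ = 0.0404985 m
0.69 × 1.625×10⁻⁴ × 420 = 0.0470925 m
1120–2220 m: 0.14 × 0.8×10⁻⁴ × 1100 = 0.01232 m
Δh = 0.0221663 + 0.0404985 + 0.0470925 + 0.01232 = 0.1220773 m ≈ 12.2 cm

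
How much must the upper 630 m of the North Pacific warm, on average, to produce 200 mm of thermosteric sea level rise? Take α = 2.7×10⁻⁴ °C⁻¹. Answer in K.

ΔT = Δh/(αH) = 0.2 / (2.7×10⁻⁴ × 630) ≈ 1.176 K

about 1.18 K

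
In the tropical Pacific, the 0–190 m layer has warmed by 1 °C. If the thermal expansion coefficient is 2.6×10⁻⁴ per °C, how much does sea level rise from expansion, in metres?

Δh = αΔT·H = 2.6×10⁻⁴ × 1 × 190 = 0.04940 m

Δh ≈ 0.0494 m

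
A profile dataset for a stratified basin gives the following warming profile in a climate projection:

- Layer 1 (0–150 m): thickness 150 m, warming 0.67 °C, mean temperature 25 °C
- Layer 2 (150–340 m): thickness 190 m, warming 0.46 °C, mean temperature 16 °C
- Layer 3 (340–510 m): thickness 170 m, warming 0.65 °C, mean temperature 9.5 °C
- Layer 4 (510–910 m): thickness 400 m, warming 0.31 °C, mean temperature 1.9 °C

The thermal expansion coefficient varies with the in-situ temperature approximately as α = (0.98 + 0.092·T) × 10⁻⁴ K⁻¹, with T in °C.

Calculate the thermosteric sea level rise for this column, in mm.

Layer 1: α = (0.98 + 0.092×25)×10⁻⁴ = 3.28×10⁻⁴ K⁻¹
Layer 2: α = (0.98 + 0.092×16)×10⁻⁴ = 2.452×10⁻⁴ K⁻¹
Layer 3: α = (0.98 + 0.092×9.5)×10⁻⁴ = 1.854×10⁻⁴ K⁻¹
Layer 4: α = (0.98 + 0.092×1.9)×10⁻⁴ = 1.1548×10⁻⁴ K⁻¹
150 × 0.67 × 3.28×10⁻⁴ = 0.032964 m
Layer 2: 0.46 × 190 × 2.452×10⁻⁴ = 0.02143048 m
340–510 m: 170 × 0.65 × 1.854×10⁻⁴ = 0.0204867 m
Layer 4: 400 × 0.31 × 1.1548×10⁻⁴ = 0.01431952 m
Δh = 0.032964 + 0.02143048 + 0.0204867 + 0.01431952 = 0.0892007 m ≈ 89.2 mm

89.2 mm of thermosteric rise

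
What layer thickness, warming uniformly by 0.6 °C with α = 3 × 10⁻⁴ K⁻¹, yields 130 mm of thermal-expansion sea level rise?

722 m

H = Δh/(αΔT) = 0.13 / (3×10⁻⁴ × 0.6) ≈ 722.2 m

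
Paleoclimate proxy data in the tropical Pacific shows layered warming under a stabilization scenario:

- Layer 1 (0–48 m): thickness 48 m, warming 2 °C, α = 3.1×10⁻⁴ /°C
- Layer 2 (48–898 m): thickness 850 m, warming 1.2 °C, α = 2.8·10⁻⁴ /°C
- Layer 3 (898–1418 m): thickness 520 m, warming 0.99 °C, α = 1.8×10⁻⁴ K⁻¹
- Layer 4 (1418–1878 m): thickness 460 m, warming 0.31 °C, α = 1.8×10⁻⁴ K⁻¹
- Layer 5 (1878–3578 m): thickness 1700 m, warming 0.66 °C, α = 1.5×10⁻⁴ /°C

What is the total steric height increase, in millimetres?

602 mm of thermosteric rise

48 × 2 × 3.1×10⁻⁴ = 0.02976 m
Layer 2: 1.2 × 850 × 2.8×10⁻⁴ = 0.28560 m
898–1418 m: 0.99 × 520 × 1.8×10⁻⁴ = 0.092664 m
1418–1878 m: 460 × 1.8×10⁻⁴ × 0.31 = 0.025668 m
0.66 × 1.5×10⁻⁴ × 1700 = 0.16830 m
Δh = 0.02976 + 0.28560 + 0.092664 + 0.025668 + 0.16830 = 0.601992 m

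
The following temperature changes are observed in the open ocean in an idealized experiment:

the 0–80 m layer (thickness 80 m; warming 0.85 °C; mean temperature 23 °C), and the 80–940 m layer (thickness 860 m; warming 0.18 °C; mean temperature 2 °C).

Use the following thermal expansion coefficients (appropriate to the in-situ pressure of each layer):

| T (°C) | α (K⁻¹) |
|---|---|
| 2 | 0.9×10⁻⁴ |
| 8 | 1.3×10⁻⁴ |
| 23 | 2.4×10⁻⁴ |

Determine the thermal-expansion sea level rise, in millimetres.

Layer 1 at 23 °C → α = 2.4×10⁻⁴ K⁻¹
Layer 2 at 2 °C → α = 0.9×10⁻⁴ K⁻¹
2.4×10⁻⁴ × 80 × 0.85 = 0.01632 m
Layer 2: 860 × 0.9×10⁻⁴ × 0.18 = 0.013932 m
Δh = 0.01632 + 0.013932 = 0.030252 m ≈ 30.3 mm

about 30.3 mm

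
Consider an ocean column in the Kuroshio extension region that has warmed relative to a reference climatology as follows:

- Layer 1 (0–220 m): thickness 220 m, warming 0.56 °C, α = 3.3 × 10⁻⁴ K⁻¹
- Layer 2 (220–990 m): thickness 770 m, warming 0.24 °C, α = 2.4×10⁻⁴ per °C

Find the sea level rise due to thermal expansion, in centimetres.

Layer 1: 3.3×10⁻⁴ × 0.56 × 220 = 0.040656 m
Layer 2: 770 × 2.4×10⁻⁴ × 0.24 = 0.044352 m
Δh = 0.040656 + 0.044352 = 0.085008 m ≈ 8.50 cm

about 8.50 cm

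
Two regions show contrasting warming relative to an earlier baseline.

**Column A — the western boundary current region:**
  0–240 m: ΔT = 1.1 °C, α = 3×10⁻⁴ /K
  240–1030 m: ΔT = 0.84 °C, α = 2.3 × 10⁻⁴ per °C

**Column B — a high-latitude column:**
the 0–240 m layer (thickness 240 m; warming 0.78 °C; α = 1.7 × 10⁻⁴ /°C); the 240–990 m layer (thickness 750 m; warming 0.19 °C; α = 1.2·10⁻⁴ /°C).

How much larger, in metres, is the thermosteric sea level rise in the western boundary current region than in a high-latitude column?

A 0–240 m: 3×10⁻⁴ × 1.1 × 240 = 0.07920 m
A Layer 2: 0.84 × 790 × 2.3×10⁻⁴ = 0.152628 m
A total: 0.231828 m
B Layer 1: 240 × 0.78 × 1.7×10⁻⁴ = 0.031824 m
B 750 × 1.2×10⁻⁴ × 0.19 = 0.01710 m
B total: 0.048924 m
Difference: 0.231828 − 0.048924 = 0.182904 m

Δh_A − Δh_B ≈ 0.18 m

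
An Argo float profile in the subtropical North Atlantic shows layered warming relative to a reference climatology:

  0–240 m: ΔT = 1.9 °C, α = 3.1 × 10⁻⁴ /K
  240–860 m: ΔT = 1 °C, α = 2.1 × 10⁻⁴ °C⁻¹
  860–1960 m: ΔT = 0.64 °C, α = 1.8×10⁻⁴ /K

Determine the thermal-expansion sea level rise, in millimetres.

3.1×10⁻⁴ × 1.9 × 240 = 0.14136 m
240–860 m: 1 × 2.1×10⁻⁴ × 620 = 0.13020 m
Layer 3: 1100 × 0.64 × 1.8×10⁻⁴ = 0.12672 m
Δh = 0.14136 + 0.13020 + 0.12672 = 0.39828 m

Δh ≈ 398 mm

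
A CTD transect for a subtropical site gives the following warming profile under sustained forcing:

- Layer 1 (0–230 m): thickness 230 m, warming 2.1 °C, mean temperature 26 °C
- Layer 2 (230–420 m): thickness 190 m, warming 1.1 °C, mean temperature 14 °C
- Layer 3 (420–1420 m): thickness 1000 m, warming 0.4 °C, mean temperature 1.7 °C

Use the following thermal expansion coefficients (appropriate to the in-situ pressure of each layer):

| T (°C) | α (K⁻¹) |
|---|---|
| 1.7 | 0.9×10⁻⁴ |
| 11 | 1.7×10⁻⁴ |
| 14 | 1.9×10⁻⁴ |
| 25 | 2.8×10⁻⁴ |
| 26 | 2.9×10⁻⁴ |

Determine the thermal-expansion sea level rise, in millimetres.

about 216 mm

Layer 1 at 26 °C → α = 2.9×10⁻⁴ K⁻¹
Layer 2 at 14 °C → α = 1.9×10⁻⁴ K⁻¹
Layer 3 at 1.7 °C → α = 0.9×10⁻⁴ K⁻¹
0–230 m: 230 × 2.9×10⁻⁴ × 2.1 = 0.14007 m
Layer 2: 1.1 × 1.9×10⁻⁴ × 190 = 0.03971 m
1000 × 0.4 × 0.9×10⁻⁴ = 0.03600 m
Δh = 0.14007 + 0.03971 + 0.03600 = 0.21578 m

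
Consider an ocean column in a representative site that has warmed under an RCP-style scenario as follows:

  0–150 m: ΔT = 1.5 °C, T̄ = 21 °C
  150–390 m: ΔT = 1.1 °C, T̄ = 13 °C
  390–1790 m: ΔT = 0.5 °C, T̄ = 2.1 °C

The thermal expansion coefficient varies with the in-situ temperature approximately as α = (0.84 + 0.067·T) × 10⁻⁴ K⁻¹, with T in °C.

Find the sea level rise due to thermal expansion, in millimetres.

160 mm of thermosteric rise

Layer 1: α = (0.84 + 0.067×21)×10⁻⁴ = 2.247×10⁻⁴ K⁻¹
Layer 2: α = (0.84 + 0.067×13)×10⁻⁴ = 1.711×10⁻⁴ K⁻¹
Layer 3: α = (0.84 + 0.067×2.1)×10⁻⁴ = 0.9807×10⁻⁴ K⁻¹
0–150 m: 1.5 × 150 × 2.247×10⁻⁴ = 0.0505575 m
150–390 m: 1.1 × 240 × 1.711×10⁻⁴ = 0.0451704 m
Layer 3: 0.5 × 0.9807×10⁻⁴ × 1400 = 0.068649 m
Δh = 0.0505575 + 0.0451704 + 0.068649 = 0.1643769 m ≈ 160 mm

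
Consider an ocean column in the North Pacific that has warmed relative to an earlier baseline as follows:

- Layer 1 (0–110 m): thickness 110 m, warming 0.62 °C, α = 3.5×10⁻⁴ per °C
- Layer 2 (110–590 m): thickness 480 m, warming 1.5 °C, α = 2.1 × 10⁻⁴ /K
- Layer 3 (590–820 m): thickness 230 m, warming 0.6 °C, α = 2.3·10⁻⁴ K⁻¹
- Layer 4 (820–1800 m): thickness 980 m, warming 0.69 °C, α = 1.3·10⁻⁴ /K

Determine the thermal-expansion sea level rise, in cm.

Δh = 29.5 cm

0–110 m: 110 × 3.5×10⁻⁴ × 0.62 = 0.02387 m
110–590 m: 1.5 × 2.1×10⁻⁴ × 480 = 0.15120 m
0.6 × 2.3×10⁻⁴ × 230 = 0.03174 m
980 × 1.3×10⁻⁴ × 0.69 = 0.087906 m
Δh = 0.02387 + 0.15120 + 0.03174 + 0.087906 = 0.294716 m ≈ 29.5 cm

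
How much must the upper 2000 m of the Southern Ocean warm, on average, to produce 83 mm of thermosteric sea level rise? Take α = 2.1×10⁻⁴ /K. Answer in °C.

ΔT = Δh/(αH) = 0.083 / (2.1×10⁻⁴ × 2000) ≈ 0.1976 °C

0.198 °C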